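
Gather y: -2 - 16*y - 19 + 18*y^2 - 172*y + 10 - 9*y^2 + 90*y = 9*y^2 - 98*y - 11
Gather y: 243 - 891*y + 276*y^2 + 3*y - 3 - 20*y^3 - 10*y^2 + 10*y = -20*y^3 + 266*y^2 - 878*y + 240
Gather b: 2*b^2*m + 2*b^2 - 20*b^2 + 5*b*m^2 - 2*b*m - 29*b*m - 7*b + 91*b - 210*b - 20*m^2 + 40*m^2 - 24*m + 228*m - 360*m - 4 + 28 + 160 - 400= b^2*(2*m - 18) + b*(5*m^2 - 31*m - 126) + 20*m^2 - 156*m - 216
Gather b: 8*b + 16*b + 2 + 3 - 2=24*b + 3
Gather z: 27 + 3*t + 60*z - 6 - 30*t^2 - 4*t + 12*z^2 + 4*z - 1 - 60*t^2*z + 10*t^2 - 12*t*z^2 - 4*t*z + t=-20*t^2 + z^2*(12 - 12*t) + z*(-60*t^2 - 4*t + 64) + 20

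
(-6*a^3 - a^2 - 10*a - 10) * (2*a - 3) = -12*a^4 + 16*a^3 - 17*a^2 + 10*a + 30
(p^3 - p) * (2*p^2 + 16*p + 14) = 2*p^5 + 16*p^4 + 12*p^3 - 16*p^2 - 14*p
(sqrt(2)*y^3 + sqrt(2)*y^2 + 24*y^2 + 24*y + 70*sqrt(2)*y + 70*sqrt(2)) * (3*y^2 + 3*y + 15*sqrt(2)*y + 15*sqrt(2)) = 3*sqrt(2)*y^5 + 6*sqrt(2)*y^4 + 102*y^4 + 204*y^3 + 573*sqrt(2)*y^3 + 1140*sqrt(2)*y^2 + 2202*y^2 + 570*sqrt(2)*y + 4200*y + 2100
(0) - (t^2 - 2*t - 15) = -t^2 + 2*t + 15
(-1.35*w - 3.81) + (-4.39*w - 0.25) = -5.74*w - 4.06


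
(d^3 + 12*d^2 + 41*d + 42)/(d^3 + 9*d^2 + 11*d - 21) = (d + 2)/(d - 1)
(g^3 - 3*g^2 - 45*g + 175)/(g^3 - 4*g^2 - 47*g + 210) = (g - 5)/(g - 6)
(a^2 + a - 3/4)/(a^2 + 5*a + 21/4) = (2*a - 1)/(2*a + 7)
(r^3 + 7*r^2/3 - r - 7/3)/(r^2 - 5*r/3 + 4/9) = 3*(3*r^3 + 7*r^2 - 3*r - 7)/(9*r^2 - 15*r + 4)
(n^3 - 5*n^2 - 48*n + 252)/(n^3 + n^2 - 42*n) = (n - 6)/n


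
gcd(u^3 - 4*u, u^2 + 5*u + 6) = u + 2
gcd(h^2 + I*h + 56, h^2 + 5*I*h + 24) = h + 8*I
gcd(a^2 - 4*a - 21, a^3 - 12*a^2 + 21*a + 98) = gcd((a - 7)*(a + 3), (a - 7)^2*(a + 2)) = a - 7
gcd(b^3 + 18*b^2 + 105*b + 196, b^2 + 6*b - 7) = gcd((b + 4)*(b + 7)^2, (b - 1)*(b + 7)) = b + 7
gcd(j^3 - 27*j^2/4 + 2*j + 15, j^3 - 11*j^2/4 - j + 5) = j^2 - 3*j/4 - 5/2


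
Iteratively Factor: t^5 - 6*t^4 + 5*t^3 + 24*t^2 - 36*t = (t)*(t^4 - 6*t^3 + 5*t^2 + 24*t - 36) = t*(t - 3)*(t^3 - 3*t^2 - 4*t + 12) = t*(t - 3)*(t + 2)*(t^2 - 5*t + 6) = t*(t - 3)*(t - 2)*(t + 2)*(t - 3)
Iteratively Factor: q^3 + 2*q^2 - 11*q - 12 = (q - 3)*(q^2 + 5*q + 4) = (q - 3)*(q + 4)*(q + 1)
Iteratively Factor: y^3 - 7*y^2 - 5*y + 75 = (y - 5)*(y^2 - 2*y - 15) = (y - 5)^2*(y + 3)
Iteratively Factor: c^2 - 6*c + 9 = (c - 3)*(c - 3)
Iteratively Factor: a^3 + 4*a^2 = (a)*(a^2 + 4*a) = a*(a + 4)*(a)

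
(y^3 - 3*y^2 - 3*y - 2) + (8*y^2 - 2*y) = y^3 + 5*y^2 - 5*y - 2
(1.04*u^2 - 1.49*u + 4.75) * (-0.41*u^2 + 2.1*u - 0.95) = -0.4264*u^4 + 2.7949*u^3 - 6.0645*u^2 + 11.3905*u - 4.5125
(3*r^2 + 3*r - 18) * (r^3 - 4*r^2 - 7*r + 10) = 3*r^5 - 9*r^4 - 51*r^3 + 81*r^2 + 156*r - 180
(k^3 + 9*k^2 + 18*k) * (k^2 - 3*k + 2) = k^5 + 6*k^4 - 7*k^3 - 36*k^2 + 36*k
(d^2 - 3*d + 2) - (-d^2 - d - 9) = 2*d^2 - 2*d + 11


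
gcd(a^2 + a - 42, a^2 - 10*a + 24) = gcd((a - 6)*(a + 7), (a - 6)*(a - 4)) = a - 6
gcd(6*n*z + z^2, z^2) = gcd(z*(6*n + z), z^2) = z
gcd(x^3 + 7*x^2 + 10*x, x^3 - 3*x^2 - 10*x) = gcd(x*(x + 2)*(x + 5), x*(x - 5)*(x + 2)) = x^2 + 2*x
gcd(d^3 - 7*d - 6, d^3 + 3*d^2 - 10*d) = 1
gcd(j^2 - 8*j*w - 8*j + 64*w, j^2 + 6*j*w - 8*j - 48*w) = j - 8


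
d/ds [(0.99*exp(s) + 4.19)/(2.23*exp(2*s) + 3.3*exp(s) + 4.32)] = (-(0.99*exp(s) + 4.19)*(4.46*exp(s) + 3.3) + 2.2077*exp(2*s) + 3.267*exp(s) + 4.2768)*exp(s)/(2.23*exp(2*s) + 3.3*exp(s) + 4.32)^2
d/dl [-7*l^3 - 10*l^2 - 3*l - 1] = -21*l^2 - 20*l - 3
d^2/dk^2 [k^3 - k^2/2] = 6*k - 1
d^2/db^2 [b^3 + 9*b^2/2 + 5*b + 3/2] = 6*b + 9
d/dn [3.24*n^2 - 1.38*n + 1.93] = 6.48*n - 1.38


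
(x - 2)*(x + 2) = x^2 - 4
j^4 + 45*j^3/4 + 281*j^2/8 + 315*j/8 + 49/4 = (j + 1/2)*(j + 7/4)*(j + 2)*(j + 7)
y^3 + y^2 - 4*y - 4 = (y - 2)*(y + 1)*(y + 2)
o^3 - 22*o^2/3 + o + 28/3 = (o - 7)*(o - 4/3)*(o + 1)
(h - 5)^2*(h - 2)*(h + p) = h^4 + h^3*p - 12*h^3 - 12*h^2*p + 45*h^2 + 45*h*p - 50*h - 50*p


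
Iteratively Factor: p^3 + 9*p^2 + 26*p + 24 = (p + 4)*(p^2 + 5*p + 6) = (p + 3)*(p + 4)*(p + 2)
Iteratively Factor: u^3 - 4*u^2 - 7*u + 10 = (u - 1)*(u^2 - 3*u - 10) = (u - 5)*(u - 1)*(u + 2)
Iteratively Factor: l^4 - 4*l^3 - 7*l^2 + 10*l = (l - 5)*(l^3 + l^2 - 2*l) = (l - 5)*(l + 2)*(l^2 - l) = (l - 5)*(l - 1)*(l + 2)*(l)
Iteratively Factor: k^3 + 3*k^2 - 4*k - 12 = (k - 2)*(k^2 + 5*k + 6) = (k - 2)*(k + 3)*(k + 2)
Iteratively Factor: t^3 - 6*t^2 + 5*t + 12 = (t - 3)*(t^2 - 3*t - 4) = (t - 3)*(t + 1)*(t - 4)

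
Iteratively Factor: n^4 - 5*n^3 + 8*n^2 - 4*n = (n - 2)*(n^3 - 3*n^2 + 2*n) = (n - 2)*(n - 1)*(n^2 - 2*n) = n*(n - 2)*(n - 1)*(n - 2)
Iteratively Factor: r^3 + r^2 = (r)*(r^2 + r) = r*(r + 1)*(r)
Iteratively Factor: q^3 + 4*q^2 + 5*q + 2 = (q + 1)*(q^2 + 3*q + 2) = (q + 1)*(q + 2)*(q + 1)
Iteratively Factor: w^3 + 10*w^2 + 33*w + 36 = (w + 3)*(w^2 + 7*w + 12) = (w + 3)*(w + 4)*(w + 3)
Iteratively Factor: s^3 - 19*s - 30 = (s + 2)*(s^2 - 2*s - 15) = (s + 2)*(s + 3)*(s - 5)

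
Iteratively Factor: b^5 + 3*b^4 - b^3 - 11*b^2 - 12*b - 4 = (b + 1)*(b^4 + 2*b^3 - 3*b^2 - 8*b - 4) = (b + 1)^2*(b^3 + b^2 - 4*b - 4) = (b + 1)^3*(b^2 - 4) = (b - 2)*(b + 1)^3*(b + 2)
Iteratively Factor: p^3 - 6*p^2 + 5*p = (p)*(p^2 - 6*p + 5) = p*(p - 1)*(p - 5)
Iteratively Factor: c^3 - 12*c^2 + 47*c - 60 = (c - 5)*(c^2 - 7*c + 12) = (c - 5)*(c - 3)*(c - 4)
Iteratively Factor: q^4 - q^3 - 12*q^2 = (q)*(q^3 - q^2 - 12*q) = q^2*(q^2 - q - 12) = q^2*(q + 3)*(q - 4)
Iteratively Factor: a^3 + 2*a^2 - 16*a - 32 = (a - 4)*(a^2 + 6*a + 8) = (a - 4)*(a + 4)*(a + 2)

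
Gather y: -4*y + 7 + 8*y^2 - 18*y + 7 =8*y^2 - 22*y + 14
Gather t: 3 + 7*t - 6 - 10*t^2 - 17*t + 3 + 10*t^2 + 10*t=0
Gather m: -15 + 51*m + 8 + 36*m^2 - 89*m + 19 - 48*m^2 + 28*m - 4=-12*m^2 - 10*m + 8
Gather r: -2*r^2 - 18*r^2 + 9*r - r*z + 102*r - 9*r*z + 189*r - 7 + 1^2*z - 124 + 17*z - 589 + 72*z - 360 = -20*r^2 + r*(300 - 10*z) + 90*z - 1080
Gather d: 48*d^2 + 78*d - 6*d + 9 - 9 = 48*d^2 + 72*d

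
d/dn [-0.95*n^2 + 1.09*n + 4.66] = 1.09 - 1.9*n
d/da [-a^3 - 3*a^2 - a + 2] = -3*a^2 - 6*a - 1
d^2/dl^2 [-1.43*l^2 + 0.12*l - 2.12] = -2.86000000000000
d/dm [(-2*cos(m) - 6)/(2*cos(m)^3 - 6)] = (-3*(cos(m) + 3)*cos(m)^2 + cos(m)^3 - 3)*sin(m)/(cos(m)^3 - 3)^2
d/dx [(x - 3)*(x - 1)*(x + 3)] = 3*x^2 - 2*x - 9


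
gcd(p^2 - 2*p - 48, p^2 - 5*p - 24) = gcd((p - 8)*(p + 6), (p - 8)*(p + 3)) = p - 8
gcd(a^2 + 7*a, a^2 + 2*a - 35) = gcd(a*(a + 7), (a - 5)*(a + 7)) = a + 7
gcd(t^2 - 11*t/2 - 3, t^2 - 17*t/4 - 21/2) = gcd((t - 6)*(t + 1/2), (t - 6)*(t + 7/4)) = t - 6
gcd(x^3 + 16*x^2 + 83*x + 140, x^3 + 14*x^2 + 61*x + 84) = x^2 + 11*x + 28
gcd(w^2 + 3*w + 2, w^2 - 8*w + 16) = 1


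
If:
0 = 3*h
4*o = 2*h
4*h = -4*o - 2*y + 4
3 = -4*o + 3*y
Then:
No Solution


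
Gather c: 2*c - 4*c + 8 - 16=-2*c - 8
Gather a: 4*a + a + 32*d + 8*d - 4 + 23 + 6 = 5*a + 40*d + 25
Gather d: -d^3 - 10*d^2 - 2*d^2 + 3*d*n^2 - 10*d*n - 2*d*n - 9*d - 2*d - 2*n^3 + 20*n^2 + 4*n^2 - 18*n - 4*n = -d^3 - 12*d^2 + d*(3*n^2 - 12*n - 11) - 2*n^3 + 24*n^2 - 22*n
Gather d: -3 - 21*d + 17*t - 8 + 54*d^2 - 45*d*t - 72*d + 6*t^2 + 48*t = 54*d^2 + d*(-45*t - 93) + 6*t^2 + 65*t - 11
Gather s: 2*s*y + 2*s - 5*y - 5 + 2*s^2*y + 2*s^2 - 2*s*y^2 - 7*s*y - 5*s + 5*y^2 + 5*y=s^2*(2*y + 2) + s*(-2*y^2 - 5*y - 3) + 5*y^2 - 5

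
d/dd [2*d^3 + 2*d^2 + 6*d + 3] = 6*d^2 + 4*d + 6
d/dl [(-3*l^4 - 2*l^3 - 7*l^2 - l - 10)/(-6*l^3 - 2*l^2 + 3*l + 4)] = (18*l^6 + 12*l^5 - 65*l^4 - 72*l^3 - 227*l^2 - 96*l + 26)/(36*l^6 + 24*l^5 - 32*l^4 - 60*l^3 - 7*l^2 + 24*l + 16)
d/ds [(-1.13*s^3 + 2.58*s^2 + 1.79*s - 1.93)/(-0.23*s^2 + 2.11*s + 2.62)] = (0.2599*s^4 - 4.7686*s^3 - 3.0263*s^2 + 12.6314*s + 8.7621)/(0.0529*s^4 - 0.9706*s^3 + 3.2469*s^2 + 11.0564*s + 6.8644)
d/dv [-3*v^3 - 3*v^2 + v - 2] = -9*v^2 - 6*v + 1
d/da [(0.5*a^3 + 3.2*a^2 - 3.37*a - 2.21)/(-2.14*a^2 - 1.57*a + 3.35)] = (-1.07*a^4 - 1.57*a^3 - 7.2108*a^2 + 11.9812*a - 14.7592)/(4.5796*a^4 + 6.7196*a^3 - 11.8731*a^2 - 10.519*a + 11.2225)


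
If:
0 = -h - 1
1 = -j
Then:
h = -1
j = -1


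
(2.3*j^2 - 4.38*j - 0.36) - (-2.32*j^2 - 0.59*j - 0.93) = 4.62*j^2 - 3.79*j + 0.57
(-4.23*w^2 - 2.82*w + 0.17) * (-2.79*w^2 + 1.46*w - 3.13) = 11.8017*w^4 + 1.692*w^3 + 8.6484*w^2 + 9.0748*w - 0.5321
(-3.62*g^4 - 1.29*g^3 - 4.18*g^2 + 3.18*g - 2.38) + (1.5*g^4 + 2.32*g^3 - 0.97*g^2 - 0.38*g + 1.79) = -2.12*g^4 + 1.03*g^3 - 5.15*g^2 + 2.8*g - 0.59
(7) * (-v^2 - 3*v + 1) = -7*v^2 - 21*v + 7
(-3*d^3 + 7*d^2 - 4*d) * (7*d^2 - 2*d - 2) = -21*d^5 + 55*d^4 - 36*d^3 - 6*d^2 + 8*d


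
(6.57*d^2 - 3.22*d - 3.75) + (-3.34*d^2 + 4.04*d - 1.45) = 3.23*d^2 + 0.82*d - 5.2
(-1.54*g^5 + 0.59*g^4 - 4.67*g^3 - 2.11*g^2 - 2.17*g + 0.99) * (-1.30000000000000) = 2.002*g^5 - 0.767*g^4 + 6.071*g^3 + 2.743*g^2 + 2.821*g - 1.287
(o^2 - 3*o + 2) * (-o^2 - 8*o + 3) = -o^4 - 5*o^3 + 25*o^2 - 25*o + 6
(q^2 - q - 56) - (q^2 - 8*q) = 7*q - 56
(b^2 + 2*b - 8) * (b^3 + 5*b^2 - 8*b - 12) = b^5 + 7*b^4 - 6*b^3 - 68*b^2 + 40*b + 96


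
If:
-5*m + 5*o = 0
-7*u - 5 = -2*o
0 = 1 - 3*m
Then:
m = 1/3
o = 1/3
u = -13/21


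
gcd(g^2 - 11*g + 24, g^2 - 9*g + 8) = g - 8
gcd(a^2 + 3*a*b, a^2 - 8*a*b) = a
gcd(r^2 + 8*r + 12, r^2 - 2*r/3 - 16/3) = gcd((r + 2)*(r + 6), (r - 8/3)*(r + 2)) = r + 2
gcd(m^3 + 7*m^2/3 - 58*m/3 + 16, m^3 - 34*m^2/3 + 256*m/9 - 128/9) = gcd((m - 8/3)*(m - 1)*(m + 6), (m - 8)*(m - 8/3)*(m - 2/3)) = m - 8/3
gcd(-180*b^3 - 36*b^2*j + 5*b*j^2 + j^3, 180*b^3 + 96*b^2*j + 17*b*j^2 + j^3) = 30*b^2 + 11*b*j + j^2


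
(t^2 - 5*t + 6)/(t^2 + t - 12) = (t - 2)/(t + 4)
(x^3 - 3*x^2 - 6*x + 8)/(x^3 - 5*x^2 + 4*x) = (x + 2)/x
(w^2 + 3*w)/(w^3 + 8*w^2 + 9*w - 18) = w/(w^2 + 5*w - 6)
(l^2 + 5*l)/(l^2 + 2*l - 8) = l*(l + 5)/(l^2 + 2*l - 8)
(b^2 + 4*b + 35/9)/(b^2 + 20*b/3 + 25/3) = (b + 7/3)/(b + 5)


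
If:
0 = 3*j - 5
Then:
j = 5/3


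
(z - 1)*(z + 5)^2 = z^3 + 9*z^2 + 15*z - 25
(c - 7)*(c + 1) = c^2 - 6*c - 7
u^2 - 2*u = u*(u - 2)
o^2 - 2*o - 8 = (o - 4)*(o + 2)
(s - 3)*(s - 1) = s^2 - 4*s + 3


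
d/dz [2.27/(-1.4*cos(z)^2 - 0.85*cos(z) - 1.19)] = -(6.356*cos(z) + 1.9295)*sin(z)/(1.4*cos(z)^2 + 0.85*cos(z) + 1.19)^2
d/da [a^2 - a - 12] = 2*a - 1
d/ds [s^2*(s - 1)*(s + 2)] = s*(4*s^2 + 3*s - 4)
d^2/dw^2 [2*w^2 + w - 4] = 4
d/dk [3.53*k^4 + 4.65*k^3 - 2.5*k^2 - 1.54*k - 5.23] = 14.12*k^3 + 13.95*k^2 - 5.0*k - 1.54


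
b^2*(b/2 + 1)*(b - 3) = b^4/2 - b^3/2 - 3*b^2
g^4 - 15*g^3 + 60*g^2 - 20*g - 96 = (g - 8)*(g - 6)*(g - 2)*(g + 1)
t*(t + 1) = t^2 + t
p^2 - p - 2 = (p - 2)*(p + 1)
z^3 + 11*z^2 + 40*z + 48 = (z + 3)*(z + 4)^2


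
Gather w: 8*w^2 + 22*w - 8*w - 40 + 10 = 8*w^2 + 14*w - 30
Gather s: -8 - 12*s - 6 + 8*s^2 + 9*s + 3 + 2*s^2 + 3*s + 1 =10*s^2 - 10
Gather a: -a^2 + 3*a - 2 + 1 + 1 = -a^2 + 3*a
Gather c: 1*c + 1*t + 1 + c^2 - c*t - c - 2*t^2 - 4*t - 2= c^2 - c*t - 2*t^2 - 3*t - 1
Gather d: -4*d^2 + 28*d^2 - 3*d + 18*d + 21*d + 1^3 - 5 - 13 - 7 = 24*d^2 + 36*d - 24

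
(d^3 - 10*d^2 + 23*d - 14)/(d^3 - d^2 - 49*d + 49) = (d - 2)/(d + 7)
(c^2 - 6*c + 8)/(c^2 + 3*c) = (c^2 - 6*c + 8)/(c*(c + 3))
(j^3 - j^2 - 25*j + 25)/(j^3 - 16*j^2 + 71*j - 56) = (j^2 - 25)/(j^2 - 15*j + 56)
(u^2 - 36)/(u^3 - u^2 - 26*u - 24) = (u + 6)/(u^2 + 5*u + 4)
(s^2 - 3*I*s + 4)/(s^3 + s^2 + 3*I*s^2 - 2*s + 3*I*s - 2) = (s - 4*I)/(s^2 + s*(1 + 2*I) + 2*I)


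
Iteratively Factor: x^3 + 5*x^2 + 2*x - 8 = (x - 1)*(x^2 + 6*x + 8) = (x - 1)*(x + 2)*(x + 4)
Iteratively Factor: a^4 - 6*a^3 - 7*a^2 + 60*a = (a + 3)*(a^3 - 9*a^2 + 20*a) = a*(a + 3)*(a^2 - 9*a + 20) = a*(a - 5)*(a + 3)*(a - 4)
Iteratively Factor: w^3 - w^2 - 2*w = (w)*(w^2 - w - 2) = w*(w + 1)*(w - 2)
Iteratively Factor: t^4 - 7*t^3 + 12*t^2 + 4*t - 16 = (t + 1)*(t^3 - 8*t^2 + 20*t - 16) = (t - 2)*(t + 1)*(t^2 - 6*t + 8) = (t - 4)*(t - 2)*(t + 1)*(t - 2)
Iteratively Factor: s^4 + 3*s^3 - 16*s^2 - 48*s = (s + 3)*(s^3 - 16*s) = (s - 4)*(s + 3)*(s^2 + 4*s) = s*(s - 4)*(s + 3)*(s + 4)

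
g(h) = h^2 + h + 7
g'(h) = 2*h + 1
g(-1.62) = 8.00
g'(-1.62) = -2.24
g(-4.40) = 21.96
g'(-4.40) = -7.80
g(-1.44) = 7.63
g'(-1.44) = -1.88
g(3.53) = 22.99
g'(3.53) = 8.06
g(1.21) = 9.67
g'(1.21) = 3.42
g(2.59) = 16.30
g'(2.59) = 6.18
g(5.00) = 37.00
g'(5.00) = 11.00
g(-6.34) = 40.86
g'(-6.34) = -11.68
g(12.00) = 163.00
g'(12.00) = 25.00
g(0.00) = 7.00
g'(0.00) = 1.00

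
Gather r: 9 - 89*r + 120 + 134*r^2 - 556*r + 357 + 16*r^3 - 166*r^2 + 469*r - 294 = 16*r^3 - 32*r^2 - 176*r + 192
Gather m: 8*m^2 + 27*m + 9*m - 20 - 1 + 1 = 8*m^2 + 36*m - 20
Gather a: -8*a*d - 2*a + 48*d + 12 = a*(-8*d - 2) + 48*d + 12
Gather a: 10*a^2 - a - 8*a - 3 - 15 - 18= 10*a^2 - 9*a - 36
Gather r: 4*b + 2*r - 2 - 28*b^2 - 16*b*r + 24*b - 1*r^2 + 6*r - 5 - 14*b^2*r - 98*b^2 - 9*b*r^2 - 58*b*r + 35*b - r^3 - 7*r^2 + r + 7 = -126*b^2 + 63*b - r^3 + r^2*(-9*b - 8) + r*(-14*b^2 - 74*b + 9)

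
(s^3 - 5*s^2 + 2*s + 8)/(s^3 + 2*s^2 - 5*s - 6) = (s - 4)/(s + 3)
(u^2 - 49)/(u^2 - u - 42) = (u + 7)/(u + 6)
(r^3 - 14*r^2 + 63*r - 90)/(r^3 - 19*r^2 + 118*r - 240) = (r - 3)/(r - 8)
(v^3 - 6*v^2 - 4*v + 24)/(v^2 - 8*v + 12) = v + 2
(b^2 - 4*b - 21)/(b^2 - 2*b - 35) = (b + 3)/(b + 5)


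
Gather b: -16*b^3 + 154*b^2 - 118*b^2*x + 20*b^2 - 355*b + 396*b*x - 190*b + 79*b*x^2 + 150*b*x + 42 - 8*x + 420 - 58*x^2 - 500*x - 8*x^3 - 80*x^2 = -16*b^3 + b^2*(174 - 118*x) + b*(79*x^2 + 546*x - 545) - 8*x^3 - 138*x^2 - 508*x + 462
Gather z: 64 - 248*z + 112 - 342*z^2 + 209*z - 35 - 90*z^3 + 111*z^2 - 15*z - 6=-90*z^3 - 231*z^2 - 54*z + 135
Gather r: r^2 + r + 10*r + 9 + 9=r^2 + 11*r + 18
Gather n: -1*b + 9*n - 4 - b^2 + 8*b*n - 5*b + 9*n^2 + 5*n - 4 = -b^2 - 6*b + 9*n^2 + n*(8*b + 14) - 8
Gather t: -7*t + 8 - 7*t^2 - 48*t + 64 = -7*t^2 - 55*t + 72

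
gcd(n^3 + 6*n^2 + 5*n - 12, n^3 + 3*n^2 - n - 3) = n^2 + 2*n - 3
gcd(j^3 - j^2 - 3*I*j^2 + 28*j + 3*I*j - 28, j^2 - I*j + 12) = 1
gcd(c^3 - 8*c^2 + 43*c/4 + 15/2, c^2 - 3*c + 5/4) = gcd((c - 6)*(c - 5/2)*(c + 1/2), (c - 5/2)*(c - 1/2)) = c - 5/2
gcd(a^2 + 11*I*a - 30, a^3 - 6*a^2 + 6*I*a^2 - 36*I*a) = a + 6*I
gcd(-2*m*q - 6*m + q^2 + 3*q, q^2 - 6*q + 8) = 1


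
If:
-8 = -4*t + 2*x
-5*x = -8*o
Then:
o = 5*x/8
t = x/2 + 2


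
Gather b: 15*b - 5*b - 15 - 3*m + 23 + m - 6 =10*b - 2*m + 2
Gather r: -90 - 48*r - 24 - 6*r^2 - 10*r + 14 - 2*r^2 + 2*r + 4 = -8*r^2 - 56*r - 96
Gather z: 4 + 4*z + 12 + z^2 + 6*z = z^2 + 10*z + 16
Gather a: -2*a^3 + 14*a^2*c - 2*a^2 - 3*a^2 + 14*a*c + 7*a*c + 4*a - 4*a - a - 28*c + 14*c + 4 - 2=-2*a^3 + a^2*(14*c - 5) + a*(21*c - 1) - 14*c + 2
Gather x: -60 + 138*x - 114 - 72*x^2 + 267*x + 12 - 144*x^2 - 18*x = -216*x^2 + 387*x - 162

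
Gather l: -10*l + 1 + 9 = 10 - 10*l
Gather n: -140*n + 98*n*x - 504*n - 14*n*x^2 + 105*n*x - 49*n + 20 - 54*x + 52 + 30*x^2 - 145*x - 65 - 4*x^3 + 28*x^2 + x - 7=n*(-14*x^2 + 203*x - 693) - 4*x^3 + 58*x^2 - 198*x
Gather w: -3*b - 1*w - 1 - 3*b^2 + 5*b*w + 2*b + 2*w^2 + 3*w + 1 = -3*b^2 - b + 2*w^2 + w*(5*b + 2)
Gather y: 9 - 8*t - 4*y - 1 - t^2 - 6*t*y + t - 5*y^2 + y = -t^2 - 7*t - 5*y^2 + y*(-6*t - 3) + 8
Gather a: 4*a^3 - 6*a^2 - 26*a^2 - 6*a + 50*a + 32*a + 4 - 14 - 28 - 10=4*a^3 - 32*a^2 + 76*a - 48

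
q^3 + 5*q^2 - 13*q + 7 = (q - 1)^2*(q + 7)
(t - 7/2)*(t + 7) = t^2 + 7*t/2 - 49/2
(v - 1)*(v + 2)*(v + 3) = v^3 + 4*v^2 + v - 6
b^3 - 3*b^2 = b^2*(b - 3)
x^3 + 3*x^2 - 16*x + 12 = (x - 2)*(x - 1)*(x + 6)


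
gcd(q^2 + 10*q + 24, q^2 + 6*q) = q + 6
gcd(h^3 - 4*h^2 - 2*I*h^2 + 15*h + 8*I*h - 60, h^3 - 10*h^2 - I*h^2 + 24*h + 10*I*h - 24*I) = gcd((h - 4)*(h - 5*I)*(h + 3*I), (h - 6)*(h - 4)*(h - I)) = h - 4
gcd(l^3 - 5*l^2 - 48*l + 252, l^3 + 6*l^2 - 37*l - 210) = l^2 + l - 42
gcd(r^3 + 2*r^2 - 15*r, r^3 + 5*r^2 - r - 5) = r + 5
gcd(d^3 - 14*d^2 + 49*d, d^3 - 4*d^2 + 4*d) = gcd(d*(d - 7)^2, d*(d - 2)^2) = d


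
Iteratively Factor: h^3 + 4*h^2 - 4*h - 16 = (h - 2)*(h^2 + 6*h + 8) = (h - 2)*(h + 2)*(h + 4)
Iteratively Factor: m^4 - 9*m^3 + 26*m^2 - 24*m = (m)*(m^3 - 9*m^2 + 26*m - 24) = m*(m - 2)*(m^2 - 7*m + 12) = m*(m - 4)*(m - 2)*(m - 3)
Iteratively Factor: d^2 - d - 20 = (d + 4)*(d - 5)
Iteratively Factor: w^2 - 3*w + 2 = (w - 2)*(w - 1)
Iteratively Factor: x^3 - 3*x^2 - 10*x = (x + 2)*(x^2 - 5*x) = x*(x + 2)*(x - 5)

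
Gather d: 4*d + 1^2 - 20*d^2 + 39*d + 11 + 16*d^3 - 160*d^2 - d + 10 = 16*d^3 - 180*d^2 + 42*d + 22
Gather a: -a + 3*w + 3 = -a + 3*w + 3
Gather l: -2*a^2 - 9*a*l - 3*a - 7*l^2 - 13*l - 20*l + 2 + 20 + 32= -2*a^2 - 3*a - 7*l^2 + l*(-9*a - 33) + 54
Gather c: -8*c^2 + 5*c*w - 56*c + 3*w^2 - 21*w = -8*c^2 + c*(5*w - 56) + 3*w^2 - 21*w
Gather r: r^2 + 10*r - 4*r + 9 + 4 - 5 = r^2 + 6*r + 8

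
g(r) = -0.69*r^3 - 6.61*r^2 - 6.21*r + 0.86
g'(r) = -2.07*r^2 - 13.22*r - 6.21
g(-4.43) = -41.36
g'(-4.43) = 11.73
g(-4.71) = -44.43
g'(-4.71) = 10.14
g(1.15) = -16.07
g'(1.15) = -24.15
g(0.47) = -3.59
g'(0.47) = -12.88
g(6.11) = -441.24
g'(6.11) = -164.26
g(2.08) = -46.86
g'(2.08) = -42.66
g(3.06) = -99.81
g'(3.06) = -66.05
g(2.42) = -62.66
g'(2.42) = -50.33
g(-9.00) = 24.35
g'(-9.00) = -54.90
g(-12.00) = 315.86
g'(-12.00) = -145.65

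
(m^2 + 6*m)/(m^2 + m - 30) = m/(m - 5)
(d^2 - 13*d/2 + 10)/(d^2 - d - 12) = (d - 5/2)/(d + 3)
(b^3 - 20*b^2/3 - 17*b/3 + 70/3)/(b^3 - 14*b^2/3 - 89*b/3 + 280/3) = (3*b^2 + b - 10)/(3*b^2 + 7*b - 40)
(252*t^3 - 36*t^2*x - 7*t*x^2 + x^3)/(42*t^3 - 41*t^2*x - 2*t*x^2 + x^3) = (-6*t + x)/(-t + x)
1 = 1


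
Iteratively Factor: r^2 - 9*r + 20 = (r - 5)*(r - 4)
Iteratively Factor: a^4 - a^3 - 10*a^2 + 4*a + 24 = (a - 3)*(a^3 + 2*a^2 - 4*a - 8) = (a - 3)*(a + 2)*(a^2 - 4) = (a - 3)*(a + 2)^2*(a - 2)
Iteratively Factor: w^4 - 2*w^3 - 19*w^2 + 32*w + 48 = (w - 3)*(w^3 + w^2 - 16*w - 16) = (w - 3)*(w + 4)*(w^2 - 3*w - 4) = (w - 4)*(w - 3)*(w + 4)*(w + 1)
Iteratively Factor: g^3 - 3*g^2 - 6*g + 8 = (g - 4)*(g^2 + g - 2) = (g - 4)*(g - 1)*(g + 2)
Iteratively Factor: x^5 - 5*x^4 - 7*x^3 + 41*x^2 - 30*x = (x + 3)*(x^4 - 8*x^3 + 17*x^2 - 10*x) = x*(x + 3)*(x^3 - 8*x^2 + 17*x - 10) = x*(x - 2)*(x + 3)*(x^2 - 6*x + 5) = x*(x - 5)*(x - 2)*(x + 3)*(x - 1)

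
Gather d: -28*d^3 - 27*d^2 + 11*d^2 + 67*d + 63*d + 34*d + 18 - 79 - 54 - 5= -28*d^3 - 16*d^2 + 164*d - 120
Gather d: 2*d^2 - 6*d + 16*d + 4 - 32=2*d^2 + 10*d - 28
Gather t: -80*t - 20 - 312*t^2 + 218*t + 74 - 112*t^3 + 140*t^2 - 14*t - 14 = -112*t^3 - 172*t^2 + 124*t + 40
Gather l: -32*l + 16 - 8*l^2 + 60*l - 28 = -8*l^2 + 28*l - 12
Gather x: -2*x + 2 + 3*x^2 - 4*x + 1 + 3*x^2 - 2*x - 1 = 6*x^2 - 8*x + 2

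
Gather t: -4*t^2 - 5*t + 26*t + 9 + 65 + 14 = -4*t^2 + 21*t + 88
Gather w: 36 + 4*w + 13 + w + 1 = 5*w + 50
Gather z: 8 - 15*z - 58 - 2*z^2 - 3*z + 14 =-2*z^2 - 18*z - 36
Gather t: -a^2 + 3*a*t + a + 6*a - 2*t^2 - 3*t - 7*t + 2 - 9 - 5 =-a^2 + 7*a - 2*t^2 + t*(3*a - 10) - 12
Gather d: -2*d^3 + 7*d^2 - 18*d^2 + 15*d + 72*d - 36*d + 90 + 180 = -2*d^3 - 11*d^2 + 51*d + 270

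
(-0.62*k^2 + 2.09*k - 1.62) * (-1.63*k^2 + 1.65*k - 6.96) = 1.0106*k^4 - 4.4297*k^3 + 10.4043*k^2 - 17.2194*k + 11.2752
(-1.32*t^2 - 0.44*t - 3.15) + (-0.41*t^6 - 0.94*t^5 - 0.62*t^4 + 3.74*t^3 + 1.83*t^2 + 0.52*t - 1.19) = -0.41*t^6 - 0.94*t^5 - 0.62*t^4 + 3.74*t^3 + 0.51*t^2 + 0.08*t - 4.34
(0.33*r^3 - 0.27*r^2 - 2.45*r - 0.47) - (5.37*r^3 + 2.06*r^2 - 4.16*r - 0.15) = -5.04*r^3 - 2.33*r^2 + 1.71*r - 0.32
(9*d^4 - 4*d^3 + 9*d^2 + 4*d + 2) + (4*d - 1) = 9*d^4 - 4*d^3 + 9*d^2 + 8*d + 1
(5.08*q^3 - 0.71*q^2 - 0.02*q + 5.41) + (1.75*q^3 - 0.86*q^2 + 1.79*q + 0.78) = 6.83*q^3 - 1.57*q^2 + 1.77*q + 6.19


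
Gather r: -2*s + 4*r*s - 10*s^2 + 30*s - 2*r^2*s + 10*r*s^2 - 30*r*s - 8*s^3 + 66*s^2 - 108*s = -2*r^2*s + r*(10*s^2 - 26*s) - 8*s^3 + 56*s^2 - 80*s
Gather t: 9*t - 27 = 9*t - 27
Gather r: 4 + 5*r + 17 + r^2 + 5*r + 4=r^2 + 10*r + 25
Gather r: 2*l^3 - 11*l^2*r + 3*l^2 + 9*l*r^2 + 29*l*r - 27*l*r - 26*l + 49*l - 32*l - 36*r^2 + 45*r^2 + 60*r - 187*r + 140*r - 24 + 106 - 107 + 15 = 2*l^3 + 3*l^2 - 9*l + r^2*(9*l + 9) + r*(-11*l^2 + 2*l + 13) - 10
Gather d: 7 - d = 7 - d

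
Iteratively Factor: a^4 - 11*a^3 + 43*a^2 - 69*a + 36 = (a - 3)*(a^3 - 8*a^2 + 19*a - 12) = (a - 3)*(a - 1)*(a^2 - 7*a + 12) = (a - 3)^2*(a - 1)*(a - 4)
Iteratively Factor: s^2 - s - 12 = (s - 4)*(s + 3)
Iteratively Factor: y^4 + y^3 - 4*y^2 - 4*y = (y - 2)*(y^3 + 3*y^2 + 2*y) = (y - 2)*(y + 1)*(y^2 + 2*y) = (y - 2)*(y + 1)*(y + 2)*(y)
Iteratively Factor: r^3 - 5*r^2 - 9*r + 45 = (r - 3)*(r^2 - 2*r - 15) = (r - 3)*(r + 3)*(r - 5)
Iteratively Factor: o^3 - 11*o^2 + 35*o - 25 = (o - 5)*(o^2 - 6*o + 5) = (o - 5)*(o - 1)*(o - 5)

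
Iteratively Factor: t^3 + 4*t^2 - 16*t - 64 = (t + 4)*(t^2 - 16) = (t + 4)^2*(t - 4)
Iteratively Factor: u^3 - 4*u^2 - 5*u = (u)*(u^2 - 4*u - 5) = u*(u + 1)*(u - 5)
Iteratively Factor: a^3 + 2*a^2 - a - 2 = (a + 1)*(a^2 + a - 2) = (a - 1)*(a + 1)*(a + 2)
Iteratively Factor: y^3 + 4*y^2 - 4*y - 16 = (y + 2)*(y^2 + 2*y - 8) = (y + 2)*(y + 4)*(y - 2)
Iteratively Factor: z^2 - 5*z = (z)*(z - 5)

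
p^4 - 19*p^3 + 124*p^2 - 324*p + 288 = (p - 8)*(p - 6)*(p - 3)*(p - 2)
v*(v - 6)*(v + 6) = v^3 - 36*v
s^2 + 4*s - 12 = (s - 2)*(s + 6)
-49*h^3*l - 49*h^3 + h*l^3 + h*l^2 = (-7*h + l)*(7*h + l)*(h*l + h)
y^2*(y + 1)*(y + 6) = y^4 + 7*y^3 + 6*y^2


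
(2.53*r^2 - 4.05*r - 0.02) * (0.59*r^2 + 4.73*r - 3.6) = 1.4927*r^4 + 9.5774*r^3 - 28.2763*r^2 + 14.4854*r + 0.072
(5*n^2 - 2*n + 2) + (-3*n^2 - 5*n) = 2*n^2 - 7*n + 2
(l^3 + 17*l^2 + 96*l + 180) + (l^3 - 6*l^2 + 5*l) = 2*l^3 + 11*l^2 + 101*l + 180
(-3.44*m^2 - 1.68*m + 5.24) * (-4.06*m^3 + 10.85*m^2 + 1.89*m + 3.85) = 13.9664*m^5 - 30.5032*m^4 - 46.004*m^3 + 40.4348*m^2 + 3.4356*m + 20.174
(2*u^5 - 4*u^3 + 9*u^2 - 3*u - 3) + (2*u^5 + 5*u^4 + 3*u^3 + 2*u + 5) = 4*u^5 + 5*u^4 - u^3 + 9*u^2 - u + 2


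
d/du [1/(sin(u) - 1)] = -cos(u)/(sin(u) - 1)^2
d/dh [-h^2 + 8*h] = 8 - 2*h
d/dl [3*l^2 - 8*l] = 6*l - 8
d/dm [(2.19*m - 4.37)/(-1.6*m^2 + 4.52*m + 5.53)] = (3.504*m^2 - 13.984*m + 31.8631)/(2.56*m^4 - 14.464*m^3 + 2.73439999999999*m^2 + 49.9912*m + 30.5809)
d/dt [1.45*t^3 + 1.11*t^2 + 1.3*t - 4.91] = 4.35*t^2 + 2.22*t + 1.3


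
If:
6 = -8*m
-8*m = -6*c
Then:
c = -1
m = -3/4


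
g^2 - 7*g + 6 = (g - 6)*(g - 1)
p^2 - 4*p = p*(p - 4)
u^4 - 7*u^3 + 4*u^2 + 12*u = u*(u - 6)*(u - 2)*(u + 1)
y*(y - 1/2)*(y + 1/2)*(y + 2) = y^4 + 2*y^3 - y^2/4 - y/2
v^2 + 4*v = v*(v + 4)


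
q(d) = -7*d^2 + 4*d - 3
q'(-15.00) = 214.00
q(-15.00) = -1638.00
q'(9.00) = -122.00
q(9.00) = -534.00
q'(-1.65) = 27.10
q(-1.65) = -28.66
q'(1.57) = -17.98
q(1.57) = -13.97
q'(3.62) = -46.68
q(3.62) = -80.25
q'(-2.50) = 39.00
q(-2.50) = -56.75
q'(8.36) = -113.04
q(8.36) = -458.79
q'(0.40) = -1.60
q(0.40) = -2.52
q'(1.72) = -20.08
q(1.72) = -16.83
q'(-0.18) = 6.52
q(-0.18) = -3.95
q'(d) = 4 - 14*d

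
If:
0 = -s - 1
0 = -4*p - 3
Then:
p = -3/4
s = -1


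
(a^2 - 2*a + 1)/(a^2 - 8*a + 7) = (a - 1)/(a - 7)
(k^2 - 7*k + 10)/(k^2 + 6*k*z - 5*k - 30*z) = (k - 2)/(k + 6*z)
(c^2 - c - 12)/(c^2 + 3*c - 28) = (c + 3)/(c + 7)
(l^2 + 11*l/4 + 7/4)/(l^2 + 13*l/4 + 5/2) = (4*l^2 + 11*l + 7)/(4*l^2 + 13*l + 10)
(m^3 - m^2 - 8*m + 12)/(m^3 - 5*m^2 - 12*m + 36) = (m - 2)/(m - 6)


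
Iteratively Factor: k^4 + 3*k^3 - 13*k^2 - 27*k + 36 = (k + 3)*(k^3 - 13*k + 12) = (k - 1)*(k + 3)*(k^2 + k - 12) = (k - 1)*(k + 3)*(k + 4)*(k - 3)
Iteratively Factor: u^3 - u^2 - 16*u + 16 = (u - 4)*(u^2 + 3*u - 4) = (u - 4)*(u + 4)*(u - 1)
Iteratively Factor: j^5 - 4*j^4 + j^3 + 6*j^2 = (j)*(j^4 - 4*j^3 + j^2 + 6*j) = j*(j + 1)*(j^3 - 5*j^2 + 6*j) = j*(j - 3)*(j + 1)*(j^2 - 2*j) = j^2*(j - 3)*(j + 1)*(j - 2)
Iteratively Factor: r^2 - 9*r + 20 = (r - 4)*(r - 5)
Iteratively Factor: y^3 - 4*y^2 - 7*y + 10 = (y + 2)*(y^2 - 6*y + 5) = (y - 1)*(y + 2)*(y - 5)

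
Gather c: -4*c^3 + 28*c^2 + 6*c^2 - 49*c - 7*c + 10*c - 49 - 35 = -4*c^3 + 34*c^2 - 46*c - 84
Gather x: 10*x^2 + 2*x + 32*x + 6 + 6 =10*x^2 + 34*x + 12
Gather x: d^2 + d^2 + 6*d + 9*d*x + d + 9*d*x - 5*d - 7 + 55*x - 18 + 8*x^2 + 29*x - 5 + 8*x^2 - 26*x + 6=2*d^2 + 2*d + 16*x^2 + x*(18*d + 58) - 24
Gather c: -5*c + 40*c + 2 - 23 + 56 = 35*c + 35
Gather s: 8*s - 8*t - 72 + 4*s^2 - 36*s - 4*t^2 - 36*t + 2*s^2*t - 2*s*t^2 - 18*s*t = s^2*(2*t + 4) + s*(-2*t^2 - 18*t - 28) - 4*t^2 - 44*t - 72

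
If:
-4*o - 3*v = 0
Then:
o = -3*v/4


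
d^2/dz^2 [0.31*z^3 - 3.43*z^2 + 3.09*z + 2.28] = 1.86*z - 6.86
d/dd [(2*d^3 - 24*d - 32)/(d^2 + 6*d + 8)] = 2*d*(d + 8)/(d^2 + 8*d + 16)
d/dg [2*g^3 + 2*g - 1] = 6*g^2 + 2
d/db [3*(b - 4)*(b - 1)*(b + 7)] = 9*b^2 + 12*b - 93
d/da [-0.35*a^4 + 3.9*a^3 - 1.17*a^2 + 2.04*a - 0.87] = -1.4*a^3 + 11.7*a^2 - 2.34*a + 2.04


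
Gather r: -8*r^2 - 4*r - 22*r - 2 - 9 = -8*r^2 - 26*r - 11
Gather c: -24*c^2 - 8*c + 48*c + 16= -24*c^2 + 40*c + 16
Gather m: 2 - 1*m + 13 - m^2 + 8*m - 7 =-m^2 + 7*m + 8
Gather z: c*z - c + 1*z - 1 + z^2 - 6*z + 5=-c + z^2 + z*(c - 5) + 4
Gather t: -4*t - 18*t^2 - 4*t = -18*t^2 - 8*t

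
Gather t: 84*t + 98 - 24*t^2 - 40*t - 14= -24*t^2 + 44*t + 84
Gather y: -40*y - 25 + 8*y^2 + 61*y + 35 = 8*y^2 + 21*y + 10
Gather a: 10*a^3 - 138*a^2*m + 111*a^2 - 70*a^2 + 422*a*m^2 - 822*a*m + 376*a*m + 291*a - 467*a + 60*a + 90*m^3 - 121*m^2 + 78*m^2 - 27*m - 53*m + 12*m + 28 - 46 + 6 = 10*a^3 + a^2*(41 - 138*m) + a*(422*m^2 - 446*m - 116) + 90*m^3 - 43*m^2 - 68*m - 12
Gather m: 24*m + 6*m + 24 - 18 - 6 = 30*m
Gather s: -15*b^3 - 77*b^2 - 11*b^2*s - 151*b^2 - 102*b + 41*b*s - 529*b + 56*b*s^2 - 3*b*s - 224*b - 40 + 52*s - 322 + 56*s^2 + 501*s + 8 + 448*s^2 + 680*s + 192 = -15*b^3 - 228*b^2 - 855*b + s^2*(56*b + 504) + s*(-11*b^2 + 38*b + 1233) - 162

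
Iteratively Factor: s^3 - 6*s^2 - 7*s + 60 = (s - 5)*(s^2 - s - 12) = (s - 5)*(s + 3)*(s - 4)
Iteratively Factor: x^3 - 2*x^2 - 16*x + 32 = (x + 4)*(x^2 - 6*x + 8) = (x - 4)*(x + 4)*(x - 2)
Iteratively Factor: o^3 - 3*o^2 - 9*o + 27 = (o - 3)*(o^2 - 9) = (o - 3)*(o + 3)*(o - 3)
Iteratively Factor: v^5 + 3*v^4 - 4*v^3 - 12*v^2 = (v - 2)*(v^4 + 5*v^3 + 6*v^2) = v*(v - 2)*(v^3 + 5*v^2 + 6*v) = v*(v - 2)*(v + 2)*(v^2 + 3*v) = v*(v - 2)*(v + 2)*(v + 3)*(v)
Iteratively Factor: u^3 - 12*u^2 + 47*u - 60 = (u - 3)*(u^2 - 9*u + 20) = (u - 4)*(u - 3)*(u - 5)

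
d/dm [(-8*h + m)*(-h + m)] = -9*h + 2*m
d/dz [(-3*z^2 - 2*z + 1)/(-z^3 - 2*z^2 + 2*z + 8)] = (-3*z^4 - 4*z^3 - 7*z^2 - 44*z - 18)/(z^6 + 4*z^5 - 24*z^3 - 28*z^2 + 32*z + 64)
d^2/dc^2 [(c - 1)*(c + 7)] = 2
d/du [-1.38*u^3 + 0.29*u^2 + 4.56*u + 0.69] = -4.14*u^2 + 0.58*u + 4.56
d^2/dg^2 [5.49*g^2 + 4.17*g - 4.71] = 10.9800000000000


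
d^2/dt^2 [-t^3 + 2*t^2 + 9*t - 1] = 4 - 6*t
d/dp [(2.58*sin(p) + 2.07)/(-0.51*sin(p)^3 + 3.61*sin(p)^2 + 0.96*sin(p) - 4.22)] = (2.6316*sin(p)^3 - 6.1467*sin(p)^2 - 14.9454*sin(p) - 12.8748)*cos(p)/(0.2601*sin(p)^6 - 3.6822*sin(p)^5 + 12.0529*sin(p)^4 + 11.2356*sin(p)^3 - 29.5468*sin(p)^2 - 8.1024*sin(p) + 17.8084)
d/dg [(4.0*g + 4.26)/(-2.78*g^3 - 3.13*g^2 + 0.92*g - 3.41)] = (22.24*g^3 + 48.0484*g^2 + 26.6676*g - 17.5592)/(7.7284*g^6 + 17.4028*g^5 + 4.6817*g^4 + 13.2004*g^3 + 22.193*g^2 - 6.2744*g + 11.6281)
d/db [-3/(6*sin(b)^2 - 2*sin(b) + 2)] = 3*(6*sin(b) - 1)*cos(b)/(2*(3*sin(b)^2 - sin(b) + 1)^2)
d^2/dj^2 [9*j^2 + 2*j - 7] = 18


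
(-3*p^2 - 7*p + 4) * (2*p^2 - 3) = -6*p^4 - 14*p^3 + 17*p^2 + 21*p - 12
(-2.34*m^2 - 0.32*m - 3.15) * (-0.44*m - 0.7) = 1.0296*m^3 + 1.7788*m^2 + 1.61*m + 2.205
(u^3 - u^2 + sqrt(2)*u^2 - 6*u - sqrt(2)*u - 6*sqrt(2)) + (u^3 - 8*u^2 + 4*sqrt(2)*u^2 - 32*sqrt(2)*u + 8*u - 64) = 2*u^3 - 9*u^2 + 5*sqrt(2)*u^2 - 33*sqrt(2)*u + 2*u - 64 - 6*sqrt(2)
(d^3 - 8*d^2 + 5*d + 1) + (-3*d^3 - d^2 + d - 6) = -2*d^3 - 9*d^2 + 6*d - 5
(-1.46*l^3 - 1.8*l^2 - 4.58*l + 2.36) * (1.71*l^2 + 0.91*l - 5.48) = -2.4966*l^5 - 4.4066*l^4 - 1.469*l^3 + 9.7318*l^2 + 27.246*l - 12.9328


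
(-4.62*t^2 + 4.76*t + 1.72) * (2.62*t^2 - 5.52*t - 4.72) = -12.1044*t^4 + 37.9736*t^3 + 0.0376000000000012*t^2 - 31.9616*t - 8.1184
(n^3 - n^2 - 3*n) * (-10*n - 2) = -10*n^4 + 8*n^3 + 32*n^2 + 6*n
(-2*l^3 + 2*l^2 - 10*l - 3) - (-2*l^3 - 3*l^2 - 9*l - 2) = 5*l^2 - l - 1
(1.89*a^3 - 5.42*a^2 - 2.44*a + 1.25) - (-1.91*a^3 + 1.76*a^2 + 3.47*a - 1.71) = 3.8*a^3 - 7.18*a^2 - 5.91*a + 2.96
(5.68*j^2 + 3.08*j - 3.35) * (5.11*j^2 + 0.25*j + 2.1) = 29.0248*j^4 + 17.1588*j^3 - 4.4205*j^2 + 5.6305*j - 7.035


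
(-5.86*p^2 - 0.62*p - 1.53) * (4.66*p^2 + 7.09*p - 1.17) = -27.3076*p^4 - 44.4366*p^3 - 4.6694*p^2 - 10.1223*p + 1.7901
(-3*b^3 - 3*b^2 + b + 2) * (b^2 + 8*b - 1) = -3*b^5 - 27*b^4 - 20*b^3 + 13*b^2 + 15*b - 2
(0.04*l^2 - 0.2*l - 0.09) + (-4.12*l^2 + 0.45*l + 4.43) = -4.08*l^2 + 0.25*l + 4.34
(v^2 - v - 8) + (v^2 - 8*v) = 2*v^2 - 9*v - 8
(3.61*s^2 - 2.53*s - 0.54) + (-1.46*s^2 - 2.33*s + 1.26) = 2.15*s^2 - 4.86*s + 0.72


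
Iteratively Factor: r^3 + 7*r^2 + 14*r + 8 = (r + 4)*(r^2 + 3*r + 2) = (r + 2)*(r + 4)*(r + 1)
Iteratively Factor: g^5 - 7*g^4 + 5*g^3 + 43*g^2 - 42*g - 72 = (g - 3)*(g^4 - 4*g^3 - 7*g^2 + 22*g + 24) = (g - 3)*(g + 1)*(g^3 - 5*g^2 - 2*g + 24) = (g - 3)*(g + 1)*(g + 2)*(g^2 - 7*g + 12) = (g - 3)^2*(g + 1)*(g + 2)*(g - 4)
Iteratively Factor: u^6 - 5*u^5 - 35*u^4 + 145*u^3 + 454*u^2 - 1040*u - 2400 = (u + 2)*(u^5 - 7*u^4 - 21*u^3 + 187*u^2 + 80*u - 1200) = (u - 5)*(u + 2)*(u^4 - 2*u^3 - 31*u^2 + 32*u + 240) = (u - 5)*(u + 2)*(u + 3)*(u^3 - 5*u^2 - 16*u + 80) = (u - 5)*(u + 2)*(u + 3)*(u + 4)*(u^2 - 9*u + 20) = (u - 5)^2*(u + 2)*(u + 3)*(u + 4)*(u - 4)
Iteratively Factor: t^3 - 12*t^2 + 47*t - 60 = (t - 5)*(t^2 - 7*t + 12) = (t - 5)*(t - 4)*(t - 3)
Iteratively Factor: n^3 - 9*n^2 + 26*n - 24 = (n - 4)*(n^2 - 5*n + 6) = (n - 4)*(n - 3)*(n - 2)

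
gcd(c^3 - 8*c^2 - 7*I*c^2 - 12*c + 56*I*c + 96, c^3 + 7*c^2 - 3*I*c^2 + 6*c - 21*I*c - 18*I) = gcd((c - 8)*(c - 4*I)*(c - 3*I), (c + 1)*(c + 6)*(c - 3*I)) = c - 3*I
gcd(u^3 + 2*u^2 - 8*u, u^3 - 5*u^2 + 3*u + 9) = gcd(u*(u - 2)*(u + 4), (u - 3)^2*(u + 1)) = 1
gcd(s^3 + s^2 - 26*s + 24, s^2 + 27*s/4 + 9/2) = s + 6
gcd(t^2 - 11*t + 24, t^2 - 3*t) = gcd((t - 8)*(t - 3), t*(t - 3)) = t - 3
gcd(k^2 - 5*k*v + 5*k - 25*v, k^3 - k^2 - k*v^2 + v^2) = 1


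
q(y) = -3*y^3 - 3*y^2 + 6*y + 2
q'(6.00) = -354.00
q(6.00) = -718.00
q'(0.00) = 6.00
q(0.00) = 2.00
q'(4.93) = -242.32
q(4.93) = -400.80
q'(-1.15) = 1.00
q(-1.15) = -4.30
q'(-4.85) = -176.60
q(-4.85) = 244.58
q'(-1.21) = 0.08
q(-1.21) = -4.34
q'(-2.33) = -28.88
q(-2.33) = 9.68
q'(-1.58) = -6.99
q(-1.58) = -3.14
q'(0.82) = -4.97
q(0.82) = 3.25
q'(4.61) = -212.93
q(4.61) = -328.01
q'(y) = -9*y^2 - 6*y + 6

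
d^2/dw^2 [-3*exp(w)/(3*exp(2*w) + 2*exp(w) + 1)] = (-27*exp(4*w) + 18*exp(3*w) + 54*exp(2*w) + 6*exp(w) - 3)*exp(w)/(27*exp(6*w) + 54*exp(5*w) + 63*exp(4*w) + 44*exp(3*w) + 21*exp(2*w) + 6*exp(w) + 1)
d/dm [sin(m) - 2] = cos(m)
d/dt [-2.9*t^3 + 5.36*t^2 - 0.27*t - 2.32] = -8.7*t^2 + 10.72*t - 0.27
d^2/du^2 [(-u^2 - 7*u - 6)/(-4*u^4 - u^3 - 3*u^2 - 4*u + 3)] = 2*(48*u^8 + 684*u^7 + 1173*u^6 + 537*u^5 + 543*u^4 + 1220*u^3 + 819*u^2 + 459*u + 243)/(64*u^12 + 48*u^11 + 156*u^10 + 265*u^9 + 69*u^8 + 255*u^7 + 66*u^6 - 186*u^5 + 99*u^4 - 125*u^3 - 63*u^2 + 108*u - 27)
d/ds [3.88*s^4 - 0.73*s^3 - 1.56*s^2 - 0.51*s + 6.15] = 15.52*s^3 - 2.19*s^2 - 3.12*s - 0.51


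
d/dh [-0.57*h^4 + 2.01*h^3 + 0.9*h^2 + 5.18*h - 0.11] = -2.28*h^3 + 6.03*h^2 + 1.8*h + 5.18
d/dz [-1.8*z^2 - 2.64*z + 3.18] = -3.6*z - 2.64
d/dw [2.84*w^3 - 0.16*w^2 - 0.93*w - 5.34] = 8.52*w^2 - 0.32*w - 0.93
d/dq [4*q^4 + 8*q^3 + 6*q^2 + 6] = 4*q*(4*q^2 + 6*q + 3)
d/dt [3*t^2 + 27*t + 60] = 6*t + 27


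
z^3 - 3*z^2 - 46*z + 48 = (z - 8)*(z - 1)*(z + 6)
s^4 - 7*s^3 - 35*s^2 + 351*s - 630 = (s - 6)*(s - 5)*(s - 3)*(s + 7)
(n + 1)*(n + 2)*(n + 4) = n^3 + 7*n^2 + 14*n + 8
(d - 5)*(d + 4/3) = d^2 - 11*d/3 - 20/3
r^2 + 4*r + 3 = (r + 1)*(r + 3)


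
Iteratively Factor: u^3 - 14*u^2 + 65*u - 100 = (u - 5)*(u^2 - 9*u + 20) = (u - 5)^2*(u - 4)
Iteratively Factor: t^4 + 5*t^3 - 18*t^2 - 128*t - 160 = (t + 4)*(t^3 + t^2 - 22*t - 40) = (t - 5)*(t + 4)*(t^2 + 6*t + 8) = (t - 5)*(t + 2)*(t + 4)*(t + 4)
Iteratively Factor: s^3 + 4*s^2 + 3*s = (s)*(s^2 + 4*s + 3) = s*(s + 3)*(s + 1)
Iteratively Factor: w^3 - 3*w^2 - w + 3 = (w - 3)*(w^2 - 1) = (w - 3)*(w - 1)*(w + 1)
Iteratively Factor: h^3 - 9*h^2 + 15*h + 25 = (h - 5)*(h^2 - 4*h - 5) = (h - 5)*(h + 1)*(h - 5)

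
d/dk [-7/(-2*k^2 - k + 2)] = 7*(-4*k - 1)/(2*k^2 + k - 2)^2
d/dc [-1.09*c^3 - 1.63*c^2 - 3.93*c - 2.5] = -3.27*c^2 - 3.26*c - 3.93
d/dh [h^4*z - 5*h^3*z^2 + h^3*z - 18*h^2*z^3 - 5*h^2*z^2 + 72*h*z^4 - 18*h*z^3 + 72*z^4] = z*(4*h^3 - 15*h^2*z + 3*h^2 - 36*h*z^2 - 10*h*z + 72*z^3 - 18*z^2)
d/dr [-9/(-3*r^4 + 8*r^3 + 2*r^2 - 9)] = 36*r*(-3*r^2 + 6*r + 1)/(3*r^4 - 8*r^3 - 2*r^2 + 9)^2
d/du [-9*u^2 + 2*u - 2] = 2 - 18*u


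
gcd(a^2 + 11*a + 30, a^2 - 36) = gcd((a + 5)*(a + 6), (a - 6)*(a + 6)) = a + 6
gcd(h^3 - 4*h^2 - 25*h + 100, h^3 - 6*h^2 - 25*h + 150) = h^2 - 25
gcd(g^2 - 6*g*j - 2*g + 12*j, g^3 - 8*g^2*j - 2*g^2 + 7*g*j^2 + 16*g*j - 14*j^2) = g - 2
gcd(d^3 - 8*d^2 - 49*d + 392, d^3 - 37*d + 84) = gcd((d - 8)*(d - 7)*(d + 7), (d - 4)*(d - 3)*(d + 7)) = d + 7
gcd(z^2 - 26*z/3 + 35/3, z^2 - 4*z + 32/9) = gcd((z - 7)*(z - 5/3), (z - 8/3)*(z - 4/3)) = 1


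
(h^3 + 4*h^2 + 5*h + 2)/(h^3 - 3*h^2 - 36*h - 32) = (h^2 + 3*h + 2)/(h^2 - 4*h - 32)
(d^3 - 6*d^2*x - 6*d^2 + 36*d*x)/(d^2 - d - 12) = d*(-d^2 + 6*d*x + 6*d - 36*x)/(-d^2 + d + 12)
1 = 1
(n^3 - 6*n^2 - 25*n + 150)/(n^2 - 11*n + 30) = n + 5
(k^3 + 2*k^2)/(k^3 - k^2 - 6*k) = k/(k - 3)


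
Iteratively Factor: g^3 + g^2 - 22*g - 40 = (g + 2)*(g^2 - g - 20) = (g - 5)*(g + 2)*(g + 4)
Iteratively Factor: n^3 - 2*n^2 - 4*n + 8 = (n - 2)*(n^2 - 4) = (n - 2)*(n + 2)*(n - 2)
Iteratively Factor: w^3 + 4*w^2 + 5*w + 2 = (w + 2)*(w^2 + 2*w + 1) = (w + 1)*(w + 2)*(w + 1)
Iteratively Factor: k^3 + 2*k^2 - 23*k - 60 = (k + 3)*(k^2 - k - 20) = (k + 3)*(k + 4)*(k - 5)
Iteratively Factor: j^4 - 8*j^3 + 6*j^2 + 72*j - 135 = (j + 3)*(j^3 - 11*j^2 + 39*j - 45) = (j - 3)*(j + 3)*(j^2 - 8*j + 15) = (j - 5)*(j - 3)*(j + 3)*(j - 3)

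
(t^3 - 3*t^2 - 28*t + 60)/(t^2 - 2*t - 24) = (t^2 + 3*t - 10)/(t + 4)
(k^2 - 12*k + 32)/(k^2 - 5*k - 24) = (k - 4)/(k + 3)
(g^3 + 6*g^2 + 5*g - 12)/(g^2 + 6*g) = (g^3 + 6*g^2 + 5*g - 12)/(g*(g + 6))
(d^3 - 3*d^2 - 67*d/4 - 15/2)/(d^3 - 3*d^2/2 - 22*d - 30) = (d + 1/2)/(d + 2)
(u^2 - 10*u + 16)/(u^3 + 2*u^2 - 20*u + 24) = (u - 8)/(u^2 + 4*u - 12)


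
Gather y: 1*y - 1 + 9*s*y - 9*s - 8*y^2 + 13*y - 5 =-9*s - 8*y^2 + y*(9*s + 14) - 6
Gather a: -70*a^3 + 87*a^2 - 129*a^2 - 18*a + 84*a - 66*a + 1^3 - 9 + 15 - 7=-70*a^3 - 42*a^2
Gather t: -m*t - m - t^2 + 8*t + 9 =-m - t^2 + t*(8 - m) + 9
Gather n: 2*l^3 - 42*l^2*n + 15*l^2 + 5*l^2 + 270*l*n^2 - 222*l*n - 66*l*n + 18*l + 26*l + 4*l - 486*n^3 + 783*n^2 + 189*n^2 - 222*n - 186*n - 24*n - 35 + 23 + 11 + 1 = 2*l^3 + 20*l^2 + 48*l - 486*n^3 + n^2*(270*l + 972) + n*(-42*l^2 - 288*l - 432)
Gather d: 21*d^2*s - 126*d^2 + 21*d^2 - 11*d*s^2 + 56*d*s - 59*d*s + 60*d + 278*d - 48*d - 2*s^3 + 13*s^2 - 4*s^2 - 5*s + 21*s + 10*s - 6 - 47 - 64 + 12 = d^2*(21*s - 105) + d*(-11*s^2 - 3*s + 290) - 2*s^3 + 9*s^2 + 26*s - 105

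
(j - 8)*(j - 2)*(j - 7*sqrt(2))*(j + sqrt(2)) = j^4 - 10*j^3 - 6*sqrt(2)*j^3 + 2*j^2 + 60*sqrt(2)*j^2 - 96*sqrt(2)*j + 140*j - 224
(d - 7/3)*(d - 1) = d^2 - 10*d/3 + 7/3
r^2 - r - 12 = (r - 4)*(r + 3)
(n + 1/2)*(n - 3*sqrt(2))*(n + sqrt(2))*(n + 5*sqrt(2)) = n^4 + n^3/2 + 3*sqrt(2)*n^3 - 26*n^2 + 3*sqrt(2)*n^2/2 - 30*sqrt(2)*n - 13*n - 15*sqrt(2)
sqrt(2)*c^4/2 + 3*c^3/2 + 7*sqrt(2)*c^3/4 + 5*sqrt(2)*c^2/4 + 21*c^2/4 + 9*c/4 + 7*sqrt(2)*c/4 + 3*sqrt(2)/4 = (c + 1/2)*(c + 3)*(c + sqrt(2))*(sqrt(2)*c/2 + 1/2)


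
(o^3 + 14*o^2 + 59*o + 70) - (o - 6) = o^3 + 14*o^2 + 58*o + 76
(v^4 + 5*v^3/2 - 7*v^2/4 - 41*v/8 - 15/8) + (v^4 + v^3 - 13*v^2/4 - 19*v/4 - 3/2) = 2*v^4 + 7*v^3/2 - 5*v^2 - 79*v/8 - 27/8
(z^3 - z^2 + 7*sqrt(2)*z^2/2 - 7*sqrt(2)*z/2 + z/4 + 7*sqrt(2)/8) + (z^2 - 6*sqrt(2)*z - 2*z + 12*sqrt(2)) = z^3 + 7*sqrt(2)*z^2/2 - 19*sqrt(2)*z/2 - 7*z/4 + 103*sqrt(2)/8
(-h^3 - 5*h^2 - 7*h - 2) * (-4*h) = 4*h^4 + 20*h^3 + 28*h^2 + 8*h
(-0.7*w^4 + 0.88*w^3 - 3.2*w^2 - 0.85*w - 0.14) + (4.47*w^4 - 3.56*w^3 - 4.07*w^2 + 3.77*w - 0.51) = 3.77*w^4 - 2.68*w^3 - 7.27*w^2 + 2.92*w - 0.65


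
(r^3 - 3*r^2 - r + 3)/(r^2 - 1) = r - 3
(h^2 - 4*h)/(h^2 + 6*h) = (h - 4)/(h + 6)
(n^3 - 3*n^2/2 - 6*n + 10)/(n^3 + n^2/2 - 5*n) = (n - 2)/n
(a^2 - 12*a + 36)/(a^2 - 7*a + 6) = (a - 6)/(a - 1)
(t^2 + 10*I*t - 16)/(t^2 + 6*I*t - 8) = (t + 8*I)/(t + 4*I)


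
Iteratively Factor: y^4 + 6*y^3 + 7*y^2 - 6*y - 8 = (y + 2)*(y^3 + 4*y^2 - y - 4) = (y - 1)*(y + 2)*(y^2 + 5*y + 4) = (y - 1)*(y + 2)*(y + 4)*(y + 1)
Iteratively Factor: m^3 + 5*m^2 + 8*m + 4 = (m + 2)*(m^2 + 3*m + 2) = (m + 1)*(m + 2)*(m + 2)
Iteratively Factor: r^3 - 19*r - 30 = (r + 3)*(r^2 - 3*r - 10) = (r - 5)*(r + 3)*(r + 2)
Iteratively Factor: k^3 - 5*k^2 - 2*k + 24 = (k + 2)*(k^2 - 7*k + 12) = (k - 3)*(k + 2)*(k - 4)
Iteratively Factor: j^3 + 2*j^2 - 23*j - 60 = (j + 3)*(j^2 - j - 20) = (j - 5)*(j + 3)*(j + 4)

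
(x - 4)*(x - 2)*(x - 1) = x^3 - 7*x^2 + 14*x - 8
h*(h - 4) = h^2 - 4*h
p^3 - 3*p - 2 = (p - 2)*(p + 1)^2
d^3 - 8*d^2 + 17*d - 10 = (d - 5)*(d - 2)*(d - 1)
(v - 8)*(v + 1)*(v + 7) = v^3 - 57*v - 56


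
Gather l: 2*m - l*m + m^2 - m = -l*m + m^2 + m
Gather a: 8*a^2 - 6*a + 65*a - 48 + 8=8*a^2 + 59*a - 40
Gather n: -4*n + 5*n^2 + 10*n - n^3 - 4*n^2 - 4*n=-n^3 + n^2 + 2*n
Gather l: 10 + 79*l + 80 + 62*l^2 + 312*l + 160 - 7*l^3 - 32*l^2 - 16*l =-7*l^3 + 30*l^2 + 375*l + 250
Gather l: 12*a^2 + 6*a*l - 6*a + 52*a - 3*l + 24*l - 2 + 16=12*a^2 + 46*a + l*(6*a + 21) + 14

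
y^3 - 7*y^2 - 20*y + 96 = (y - 8)*(y - 3)*(y + 4)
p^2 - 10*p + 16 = (p - 8)*(p - 2)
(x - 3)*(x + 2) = x^2 - x - 6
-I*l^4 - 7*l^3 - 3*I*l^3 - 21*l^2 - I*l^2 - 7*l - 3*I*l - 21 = (l + 3)*(l - 7*I)*(l - I)*(-I*l + 1)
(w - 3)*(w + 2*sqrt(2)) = w^2 - 3*w + 2*sqrt(2)*w - 6*sqrt(2)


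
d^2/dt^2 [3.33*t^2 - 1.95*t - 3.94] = 6.66000000000000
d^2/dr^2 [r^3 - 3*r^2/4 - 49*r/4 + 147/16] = 6*r - 3/2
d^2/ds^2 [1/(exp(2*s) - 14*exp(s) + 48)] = 2*((7 - 2*exp(s))*(exp(2*s) - 14*exp(s) + 48) + 4*(exp(s) - 7)^2*exp(s))*exp(s)/(exp(2*s) - 14*exp(s) + 48)^3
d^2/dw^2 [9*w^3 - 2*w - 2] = 54*w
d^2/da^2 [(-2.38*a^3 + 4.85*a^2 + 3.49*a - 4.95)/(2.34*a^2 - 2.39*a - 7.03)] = (1.4210854715202e-14*a^5 + 5.6843418860808e-14*a^4 - 13.0246400000001*a^3 + 76.1472240000001*a^2 - 195.163044*a + 142.700094)/(12.812904*a^6 - 39.260052*a^5 - 75.381462*a^4 + 222.243949*a^3 + 226.466529*a^2 - 354.347853*a - 347.428927)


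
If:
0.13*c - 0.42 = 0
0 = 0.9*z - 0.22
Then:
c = 3.23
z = 0.24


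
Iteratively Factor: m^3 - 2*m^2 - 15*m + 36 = (m - 3)*(m^2 + m - 12) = (m - 3)*(m + 4)*(m - 3)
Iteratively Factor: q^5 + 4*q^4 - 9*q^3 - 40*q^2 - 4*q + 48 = (q - 1)*(q^4 + 5*q^3 - 4*q^2 - 44*q - 48) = (q - 3)*(q - 1)*(q^3 + 8*q^2 + 20*q + 16) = (q - 3)*(q - 1)*(q + 2)*(q^2 + 6*q + 8) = (q - 3)*(q - 1)*(q + 2)*(q + 4)*(q + 2)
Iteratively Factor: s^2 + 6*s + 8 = (s + 4)*(s + 2)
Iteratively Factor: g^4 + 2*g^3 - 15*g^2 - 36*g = (g)*(g^3 + 2*g^2 - 15*g - 36) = g*(g + 3)*(g^2 - g - 12) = g*(g - 4)*(g + 3)*(g + 3)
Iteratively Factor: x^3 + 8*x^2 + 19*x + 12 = (x + 4)*(x^2 + 4*x + 3) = (x + 3)*(x + 4)*(x + 1)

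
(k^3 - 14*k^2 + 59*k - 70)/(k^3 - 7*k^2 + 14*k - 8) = (k^2 - 12*k + 35)/(k^2 - 5*k + 4)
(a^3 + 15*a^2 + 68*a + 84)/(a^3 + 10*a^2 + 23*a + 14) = (a + 6)/(a + 1)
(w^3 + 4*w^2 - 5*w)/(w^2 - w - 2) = w*(-w^2 - 4*w + 5)/(-w^2 + w + 2)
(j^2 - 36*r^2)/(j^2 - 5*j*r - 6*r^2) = (j + 6*r)/(j + r)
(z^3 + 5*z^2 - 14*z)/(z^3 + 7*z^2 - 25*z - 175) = z*(z - 2)/(z^2 - 25)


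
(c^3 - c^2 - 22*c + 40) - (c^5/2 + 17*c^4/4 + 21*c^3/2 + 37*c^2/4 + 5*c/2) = -c^5/2 - 17*c^4/4 - 19*c^3/2 - 41*c^2/4 - 49*c/2 + 40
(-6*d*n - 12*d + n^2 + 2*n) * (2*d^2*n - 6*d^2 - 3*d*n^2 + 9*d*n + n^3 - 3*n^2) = -12*d^3*n^2 + 12*d^3*n + 72*d^3 + 20*d^2*n^3 - 20*d^2*n^2 - 120*d^2*n - 9*d*n^4 + 9*d*n^3 + 54*d*n^2 + n^5 - n^4 - 6*n^3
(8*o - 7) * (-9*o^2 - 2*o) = -72*o^3 + 47*o^2 + 14*o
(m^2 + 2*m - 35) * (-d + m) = -d*m^2 - 2*d*m + 35*d + m^3 + 2*m^2 - 35*m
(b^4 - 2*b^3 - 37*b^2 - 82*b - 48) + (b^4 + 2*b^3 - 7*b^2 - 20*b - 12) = 2*b^4 - 44*b^2 - 102*b - 60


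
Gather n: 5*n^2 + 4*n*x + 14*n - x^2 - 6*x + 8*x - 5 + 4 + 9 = 5*n^2 + n*(4*x + 14) - x^2 + 2*x + 8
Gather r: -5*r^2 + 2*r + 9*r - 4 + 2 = -5*r^2 + 11*r - 2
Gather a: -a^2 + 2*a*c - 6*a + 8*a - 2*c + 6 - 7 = -a^2 + a*(2*c + 2) - 2*c - 1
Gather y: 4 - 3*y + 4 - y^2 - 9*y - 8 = -y^2 - 12*y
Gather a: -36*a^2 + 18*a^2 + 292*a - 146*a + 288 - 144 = -18*a^2 + 146*a + 144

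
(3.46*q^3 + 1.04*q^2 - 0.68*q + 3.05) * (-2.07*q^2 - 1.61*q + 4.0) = -7.1622*q^5 - 7.7234*q^4 + 13.5732*q^3 - 1.0587*q^2 - 7.6305*q + 12.2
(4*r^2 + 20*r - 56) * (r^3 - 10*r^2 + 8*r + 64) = 4*r^5 - 20*r^4 - 224*r^3 + 976*r^2 + 832*r - 3584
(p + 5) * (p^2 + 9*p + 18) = p^3 + 14*p^2 + 63*p + 90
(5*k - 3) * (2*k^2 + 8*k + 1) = 10*k^3 + 34*k^2 - 19*k - 3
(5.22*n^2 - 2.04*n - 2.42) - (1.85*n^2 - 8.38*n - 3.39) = 3.37*n^2 + 6.34*n + 0.97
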